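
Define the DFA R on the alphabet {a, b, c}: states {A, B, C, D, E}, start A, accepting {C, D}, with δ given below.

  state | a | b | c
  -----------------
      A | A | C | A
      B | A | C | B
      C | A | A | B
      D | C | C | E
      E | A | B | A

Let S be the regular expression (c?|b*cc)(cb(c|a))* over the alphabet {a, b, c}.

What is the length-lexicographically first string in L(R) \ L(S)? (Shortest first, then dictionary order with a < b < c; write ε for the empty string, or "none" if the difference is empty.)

The string b is accepted by R but not by S.
No shorter string lies in the difference, and b is the lexicographically first length-1 string in L(R) \ L(S).

b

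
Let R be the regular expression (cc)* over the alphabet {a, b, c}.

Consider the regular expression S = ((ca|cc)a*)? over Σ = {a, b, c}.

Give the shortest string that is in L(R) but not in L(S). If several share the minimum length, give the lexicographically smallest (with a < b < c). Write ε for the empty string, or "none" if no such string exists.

The string cccc is accepted by R but not by S.
No shorter string lies in the difference, and cccc is the lexicographically first length-4 string in L(R) \ L(S).

cccc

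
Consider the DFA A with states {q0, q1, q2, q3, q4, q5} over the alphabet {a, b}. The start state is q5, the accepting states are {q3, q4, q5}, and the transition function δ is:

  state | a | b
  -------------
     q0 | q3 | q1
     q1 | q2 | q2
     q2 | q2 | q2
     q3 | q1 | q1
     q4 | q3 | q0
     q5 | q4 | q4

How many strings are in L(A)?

The useful subgraph on states {q0, q3, q4, q5} is acyclic, so L(A) is finite; the longest accepting path visits 4 useful states, giving maximum string length 3.
Counting accepting paths from q5 by length: 1 of length 0, 2 of length 1, 2 of length 2, 2 of length 3. Total 7.

7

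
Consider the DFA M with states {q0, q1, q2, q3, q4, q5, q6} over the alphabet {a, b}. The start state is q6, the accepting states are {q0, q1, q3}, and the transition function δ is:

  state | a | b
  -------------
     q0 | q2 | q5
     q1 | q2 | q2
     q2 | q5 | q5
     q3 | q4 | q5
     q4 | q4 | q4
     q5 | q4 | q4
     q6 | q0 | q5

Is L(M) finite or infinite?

finite

The useful states (reachable from q6 and able to reach an accepting state) are {q0, q6}.
Restricted to these states the transition graph has no cycle, so every accepting path has bounded length and L is finite.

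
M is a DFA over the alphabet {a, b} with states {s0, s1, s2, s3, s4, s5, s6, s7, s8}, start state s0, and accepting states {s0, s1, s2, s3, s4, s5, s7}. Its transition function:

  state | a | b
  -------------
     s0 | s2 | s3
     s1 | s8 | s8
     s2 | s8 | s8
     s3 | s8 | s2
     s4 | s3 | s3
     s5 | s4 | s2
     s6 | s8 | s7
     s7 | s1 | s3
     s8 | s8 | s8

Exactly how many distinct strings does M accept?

The useful subgraph on states {s0, s2, s3} is acyclic, so L(M) is finite; the longest accepting path visits 3 useful states, giving maximum string length 2.
Counting accepting paths from s0 by length: 1 of length 0, 2 of length 1, 1 of length 2. Total 4.

4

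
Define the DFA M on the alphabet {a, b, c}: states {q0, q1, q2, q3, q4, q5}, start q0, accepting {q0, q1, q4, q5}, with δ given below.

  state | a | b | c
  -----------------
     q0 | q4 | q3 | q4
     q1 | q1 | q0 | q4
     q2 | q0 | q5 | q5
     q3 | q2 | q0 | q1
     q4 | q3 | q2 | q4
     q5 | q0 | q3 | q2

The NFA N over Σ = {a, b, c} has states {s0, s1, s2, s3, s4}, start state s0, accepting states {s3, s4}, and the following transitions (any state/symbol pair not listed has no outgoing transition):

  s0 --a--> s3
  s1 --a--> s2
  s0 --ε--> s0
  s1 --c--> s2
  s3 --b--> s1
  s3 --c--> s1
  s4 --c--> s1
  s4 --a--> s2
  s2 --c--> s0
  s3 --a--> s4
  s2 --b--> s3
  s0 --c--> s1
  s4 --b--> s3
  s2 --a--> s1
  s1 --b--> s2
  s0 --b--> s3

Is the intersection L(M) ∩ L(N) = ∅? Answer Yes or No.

No

The string a is accepted by both M and N.
Hence L(M) ∩ L(N) ≠ ∅.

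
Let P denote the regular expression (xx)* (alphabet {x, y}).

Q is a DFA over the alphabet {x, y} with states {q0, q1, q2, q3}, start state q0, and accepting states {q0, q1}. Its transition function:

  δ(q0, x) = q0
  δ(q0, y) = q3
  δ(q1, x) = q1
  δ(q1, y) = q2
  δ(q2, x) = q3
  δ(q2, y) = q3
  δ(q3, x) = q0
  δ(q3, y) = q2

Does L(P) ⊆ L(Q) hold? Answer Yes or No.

Converting the expression P to a DFA (subset construction, then merging equivalent states) gives the minimal DFA with states {p0, p1, p2}, start state p0, accepting states {p0} and transitions p0: x→p1, y→p2; p1: x→p0, y→p2; p2: x→p2, y→p2.
Exploring the product automaton P × Q from the start pair (p0, q0), following both machines on each input symbol, reaches 5 state pairs: (p0, q0), (p1, q0), (p2, q3), (p2, q0), (p2, q2).
P accepts in {p0} and Q accepts in {q0, q1}. The reachable pairs whose P-component is accepting are (p0, q0); in each of them the Q-component is accepting too, so the product for L(P) \ L(Q) (P-component accepting, Q-component rejecting) has no reachable accepting pair and the difference is empty.
Hence every string in L(P) is also in L(Q).

Yes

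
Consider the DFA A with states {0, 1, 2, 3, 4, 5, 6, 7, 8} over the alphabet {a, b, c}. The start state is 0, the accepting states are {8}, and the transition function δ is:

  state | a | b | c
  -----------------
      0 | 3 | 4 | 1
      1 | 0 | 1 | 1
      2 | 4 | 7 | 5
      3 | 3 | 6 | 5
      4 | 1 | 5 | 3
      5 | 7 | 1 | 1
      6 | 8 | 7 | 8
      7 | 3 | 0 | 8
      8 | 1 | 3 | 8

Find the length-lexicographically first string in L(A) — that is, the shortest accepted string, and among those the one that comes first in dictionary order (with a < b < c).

aba

A breadth-first search from 0 reaches an accepting state first via the path 0 → 3 → 6 → 8 on input aba.
No string of length < 3 is accepted (BFS exhausts all shorter strings without reaching an accepting state), and aba is the lexicographically least accepting string of length 3.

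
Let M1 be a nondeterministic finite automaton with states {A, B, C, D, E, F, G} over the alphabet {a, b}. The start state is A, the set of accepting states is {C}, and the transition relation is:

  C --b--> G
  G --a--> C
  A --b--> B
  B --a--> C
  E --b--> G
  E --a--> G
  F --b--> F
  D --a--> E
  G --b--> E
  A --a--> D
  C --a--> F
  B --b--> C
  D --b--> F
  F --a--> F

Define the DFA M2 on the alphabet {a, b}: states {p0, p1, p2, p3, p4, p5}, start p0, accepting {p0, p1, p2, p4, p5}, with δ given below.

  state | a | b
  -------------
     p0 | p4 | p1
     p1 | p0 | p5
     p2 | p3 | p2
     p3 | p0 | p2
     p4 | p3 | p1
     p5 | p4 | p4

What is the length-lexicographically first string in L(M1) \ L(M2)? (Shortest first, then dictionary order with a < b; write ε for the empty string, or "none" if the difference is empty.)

aaba

The string aaba is accepted by M1 but not by M2.
No shorter string lies in the difference, and aaba is the lexicographically first length-4 string in L(M1) \ L(M2).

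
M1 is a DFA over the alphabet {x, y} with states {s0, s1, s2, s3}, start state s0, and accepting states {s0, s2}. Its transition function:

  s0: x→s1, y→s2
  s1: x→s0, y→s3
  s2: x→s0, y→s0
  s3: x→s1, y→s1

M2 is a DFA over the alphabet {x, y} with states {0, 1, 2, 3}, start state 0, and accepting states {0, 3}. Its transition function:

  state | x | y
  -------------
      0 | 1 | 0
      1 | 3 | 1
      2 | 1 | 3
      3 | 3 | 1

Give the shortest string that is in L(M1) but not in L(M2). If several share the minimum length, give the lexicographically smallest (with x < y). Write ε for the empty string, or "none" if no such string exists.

The string yx is accepted by M1 but not by M2.
No shorter string lies in the difference, and yx is the lexicographically first length-2 string in L(M1) \ L(M2).

yx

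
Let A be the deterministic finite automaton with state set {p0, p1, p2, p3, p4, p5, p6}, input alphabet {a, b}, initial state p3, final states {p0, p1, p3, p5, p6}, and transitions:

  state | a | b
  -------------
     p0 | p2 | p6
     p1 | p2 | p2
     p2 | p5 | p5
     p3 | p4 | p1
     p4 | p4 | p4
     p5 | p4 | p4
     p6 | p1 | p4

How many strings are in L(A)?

6

The useful subgraph on states {p1, p2, p3, p5} is acyclic, so L(A) is finite; the longest accepting path visits 4 useful states, giving maximum string length 3.
Counting accepting paths from p3 by length: 1 of length 0, 1 of length 1, 4 of length 3. Total 6.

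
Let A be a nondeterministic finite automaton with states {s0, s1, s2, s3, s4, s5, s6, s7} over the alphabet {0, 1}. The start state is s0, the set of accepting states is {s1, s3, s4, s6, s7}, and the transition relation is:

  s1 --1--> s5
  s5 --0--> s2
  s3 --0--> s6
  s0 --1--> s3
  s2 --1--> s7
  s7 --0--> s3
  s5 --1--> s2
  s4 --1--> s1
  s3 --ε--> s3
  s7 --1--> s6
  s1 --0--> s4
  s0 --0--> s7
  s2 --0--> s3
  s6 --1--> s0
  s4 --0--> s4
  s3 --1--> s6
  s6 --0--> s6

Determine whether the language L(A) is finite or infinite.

State s0 is reachable from the start and can reach an accepting state, and it lies on the cycle s0 → s3 → s6 → s0.
Traversing that cycle any number of times yields accepted strings of unbounded length, so the language is infinite.

infinite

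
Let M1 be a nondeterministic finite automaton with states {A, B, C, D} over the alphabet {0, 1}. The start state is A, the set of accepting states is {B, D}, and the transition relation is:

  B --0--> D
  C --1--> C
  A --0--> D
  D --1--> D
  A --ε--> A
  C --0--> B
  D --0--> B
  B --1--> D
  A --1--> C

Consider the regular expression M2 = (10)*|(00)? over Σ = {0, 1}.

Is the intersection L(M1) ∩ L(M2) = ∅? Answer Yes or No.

No

The string 00 is accepted by both M1 and M2.
Hence L(M1) ∩ L(M2) ≠ ∅.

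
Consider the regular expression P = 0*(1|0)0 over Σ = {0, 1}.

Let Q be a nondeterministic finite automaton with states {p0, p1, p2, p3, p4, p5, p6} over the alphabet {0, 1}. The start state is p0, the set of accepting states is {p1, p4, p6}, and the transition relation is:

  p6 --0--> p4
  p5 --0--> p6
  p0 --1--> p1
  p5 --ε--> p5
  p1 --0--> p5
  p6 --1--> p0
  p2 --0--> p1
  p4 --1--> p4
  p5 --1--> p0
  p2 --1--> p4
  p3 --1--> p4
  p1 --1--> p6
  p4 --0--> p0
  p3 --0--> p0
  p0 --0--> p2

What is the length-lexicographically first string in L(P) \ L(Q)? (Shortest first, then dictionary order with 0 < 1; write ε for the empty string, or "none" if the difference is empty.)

10

The string 10 is accepted by P but not by Q.
No shorter string lies in the difference, and 10 is the lexicographically first length-2 string in L(P) \ L(Q).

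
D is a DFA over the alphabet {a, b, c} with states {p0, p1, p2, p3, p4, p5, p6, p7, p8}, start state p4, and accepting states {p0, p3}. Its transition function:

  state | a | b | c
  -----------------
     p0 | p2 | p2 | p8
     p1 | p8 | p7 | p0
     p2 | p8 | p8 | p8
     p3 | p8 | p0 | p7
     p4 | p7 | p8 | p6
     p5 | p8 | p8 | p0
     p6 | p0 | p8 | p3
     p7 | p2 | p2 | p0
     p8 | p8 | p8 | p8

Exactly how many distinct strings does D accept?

The useful subgraph on states {p0, p3, p4, p6, p7} is acyclic, so L(D) is finite; the longest accepting path visits 5 useful states, giving maximum string length 4.
Counting accepting paths from p4 by length: 3 of length 2, 1 of length 3, 1 of length 4. Total 5.

5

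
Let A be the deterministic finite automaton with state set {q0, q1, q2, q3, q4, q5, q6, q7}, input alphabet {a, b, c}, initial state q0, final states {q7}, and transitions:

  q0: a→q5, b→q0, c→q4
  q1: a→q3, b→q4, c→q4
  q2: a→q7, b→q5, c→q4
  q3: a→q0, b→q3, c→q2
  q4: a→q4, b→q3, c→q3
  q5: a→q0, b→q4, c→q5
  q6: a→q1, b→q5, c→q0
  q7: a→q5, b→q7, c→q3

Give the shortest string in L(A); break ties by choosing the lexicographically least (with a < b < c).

cbca

A breadth-first search from q0 reaches an accepting state first via the path q0 → q4 → q3 → q2 → q7 on input cbca.
No string of length < 4 is accepted (BFS exhausts all shorter strings without reaching an accepting state), and cbca is the lexicographically least accepting string of length 4.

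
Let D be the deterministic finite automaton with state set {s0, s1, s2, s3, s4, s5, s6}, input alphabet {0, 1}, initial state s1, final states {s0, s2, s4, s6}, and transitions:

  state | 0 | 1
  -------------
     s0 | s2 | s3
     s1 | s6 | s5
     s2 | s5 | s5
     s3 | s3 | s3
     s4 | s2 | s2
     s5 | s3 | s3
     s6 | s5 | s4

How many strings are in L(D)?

4

The useful subgraph on states {s1, s2, s4, s6} is acyclic, so L(D) is finite; the longest accepting path visits 4 useful states, giving maximum string length 3.
Counting accepting paths from s1 by length: 1 of length 1, 1 of length 2, 2 of length 3. Total 4.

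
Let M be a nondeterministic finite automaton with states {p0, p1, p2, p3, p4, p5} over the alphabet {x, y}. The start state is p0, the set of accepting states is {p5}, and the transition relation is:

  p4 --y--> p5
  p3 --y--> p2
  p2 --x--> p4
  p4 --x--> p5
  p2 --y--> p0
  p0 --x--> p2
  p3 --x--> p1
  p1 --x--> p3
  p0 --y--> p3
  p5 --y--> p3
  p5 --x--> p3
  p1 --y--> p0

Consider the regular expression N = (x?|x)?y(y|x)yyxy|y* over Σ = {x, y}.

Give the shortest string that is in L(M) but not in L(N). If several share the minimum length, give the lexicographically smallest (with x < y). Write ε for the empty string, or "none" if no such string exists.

The string xxx is accepted by M but not by N.
No shorter string lies in the difference, and xxx is the lexicographically first length-3 string in L(M) \ L(N).

xxx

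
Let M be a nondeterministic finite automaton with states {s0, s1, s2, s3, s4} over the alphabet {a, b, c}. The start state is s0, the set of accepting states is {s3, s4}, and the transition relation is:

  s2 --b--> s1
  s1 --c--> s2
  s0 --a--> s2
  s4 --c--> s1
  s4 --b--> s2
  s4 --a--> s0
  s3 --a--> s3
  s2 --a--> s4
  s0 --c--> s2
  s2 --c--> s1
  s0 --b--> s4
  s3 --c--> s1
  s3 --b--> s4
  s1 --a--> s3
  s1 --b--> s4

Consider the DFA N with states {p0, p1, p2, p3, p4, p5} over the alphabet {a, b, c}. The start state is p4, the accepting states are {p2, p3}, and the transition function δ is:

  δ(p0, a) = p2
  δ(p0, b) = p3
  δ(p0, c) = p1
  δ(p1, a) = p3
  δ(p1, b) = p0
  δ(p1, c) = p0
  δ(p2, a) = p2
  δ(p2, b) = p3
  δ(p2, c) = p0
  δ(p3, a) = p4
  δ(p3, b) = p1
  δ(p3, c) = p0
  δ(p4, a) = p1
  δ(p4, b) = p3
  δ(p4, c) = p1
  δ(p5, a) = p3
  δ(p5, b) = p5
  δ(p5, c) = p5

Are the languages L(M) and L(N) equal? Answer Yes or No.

Yes

Exploring the product automaton M × N from the start pair (s0, p4), following both machines on each input symbol, reaches 5 state pairs: (s0, p4), (s2, p1), (s4, p3), (s1, p0), (s3, p2).
M accepts in {s3, s4} and N accepts in {p2, p3}. In every reachable pair the two components are either both accepting — (s4, p3), (s3, p2) — or both non-accepting, so no string is accepted by exactly one of the machines: L(M) \ L(N) and L(N) \ L(M) are both empty.
Hence every string is accepted by M iff it is accepted by N, and the two languages coincide.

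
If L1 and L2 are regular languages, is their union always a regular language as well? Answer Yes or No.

Yes

Given DFAs for L₁ and L₂, run them in parallel: the product automaton on Q₁ × Q₂ that accepts when either component is accepting recognises L₁ ∪ L₂ (equivalently, R₁ | R₂ is a regular expression for it).
So the regular languages are closed under union.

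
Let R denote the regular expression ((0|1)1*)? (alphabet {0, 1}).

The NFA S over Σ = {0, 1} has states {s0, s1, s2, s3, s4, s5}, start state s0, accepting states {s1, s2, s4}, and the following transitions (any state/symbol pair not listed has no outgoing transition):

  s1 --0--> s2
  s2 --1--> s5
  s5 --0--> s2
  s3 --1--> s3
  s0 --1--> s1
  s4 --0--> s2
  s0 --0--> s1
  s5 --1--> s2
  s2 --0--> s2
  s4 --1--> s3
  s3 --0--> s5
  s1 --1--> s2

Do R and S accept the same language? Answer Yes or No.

No

The empty string ε is accepted by R but rejected by S.
So L(R) ≠ L(S).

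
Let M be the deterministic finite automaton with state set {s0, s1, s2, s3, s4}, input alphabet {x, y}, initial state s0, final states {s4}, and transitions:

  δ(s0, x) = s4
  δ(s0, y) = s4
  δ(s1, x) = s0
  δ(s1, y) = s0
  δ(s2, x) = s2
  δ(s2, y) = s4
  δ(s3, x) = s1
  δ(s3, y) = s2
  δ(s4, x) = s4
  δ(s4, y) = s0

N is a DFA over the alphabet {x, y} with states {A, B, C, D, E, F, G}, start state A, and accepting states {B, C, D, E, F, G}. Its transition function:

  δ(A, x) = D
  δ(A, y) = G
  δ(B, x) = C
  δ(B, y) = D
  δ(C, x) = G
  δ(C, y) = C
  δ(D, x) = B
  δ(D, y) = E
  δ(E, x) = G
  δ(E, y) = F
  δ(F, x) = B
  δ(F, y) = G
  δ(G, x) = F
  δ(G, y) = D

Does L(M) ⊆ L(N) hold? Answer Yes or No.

Yes

Exploring the product automaton M × N from the start pair (s0, A), following both machines on each input symbol, reaches 12 state pairs: (s0, A), (s4, D), (s4, G), (s4, B), (s0, E), (s4, F), (s0, D), (s4, C), (s0, G), (s4, E), (s0, C), (s0, F).
M accepts in {s4} and N accepts in {B, C, D, E, F, G}. The reachable pairs whose M-component is accepting are (s4, D), (s4, G), (s4, B), (s4, F), (s4, C), (s4, E); in each of them the N-component is accepting too, so the product for L(M) \ L(N) (M-component accepting, N-component rejecting) has no reachable accepting pair and the difference is empty.
Hence every string in L(M) is also in L(N).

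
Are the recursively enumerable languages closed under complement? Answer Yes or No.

No

If both L and its complement were r.e., running the two recognisers in parallel would decide L, so L would be recursive; but there are r.e. languages that are not recursive (e.g. the halting problem), and their complements are therefore not r.e.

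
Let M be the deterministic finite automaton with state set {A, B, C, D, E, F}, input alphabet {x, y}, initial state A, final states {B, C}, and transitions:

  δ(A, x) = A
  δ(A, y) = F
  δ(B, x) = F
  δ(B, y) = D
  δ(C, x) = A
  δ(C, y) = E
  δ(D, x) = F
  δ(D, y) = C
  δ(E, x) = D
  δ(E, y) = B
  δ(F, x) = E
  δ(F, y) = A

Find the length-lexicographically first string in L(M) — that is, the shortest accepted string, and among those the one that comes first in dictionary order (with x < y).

yxy

A breadth-first search from A reaches an accepting state first via the path A → F → E → B on input yxy.
No string of length < 3 is accepted (BFS exhausts all shorter strings without reaching an accepting state), and yxy is the lexicographically least accepting string of length 3.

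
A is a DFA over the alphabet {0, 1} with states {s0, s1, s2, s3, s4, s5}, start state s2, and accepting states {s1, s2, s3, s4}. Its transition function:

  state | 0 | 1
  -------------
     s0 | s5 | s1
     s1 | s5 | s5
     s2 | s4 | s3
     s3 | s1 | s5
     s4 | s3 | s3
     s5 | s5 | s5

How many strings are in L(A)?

The useful subgraph on states {s1, s2, s3, s4} is acyclic, so L(A) is finite; the longest accepting path visits 4 useful states, giving maximum string length 3.
Counting accepting paths from s2 by length: 1 of length 0, 2 of length 1, 3 of length 2, 2 of length 3. Total 8.

8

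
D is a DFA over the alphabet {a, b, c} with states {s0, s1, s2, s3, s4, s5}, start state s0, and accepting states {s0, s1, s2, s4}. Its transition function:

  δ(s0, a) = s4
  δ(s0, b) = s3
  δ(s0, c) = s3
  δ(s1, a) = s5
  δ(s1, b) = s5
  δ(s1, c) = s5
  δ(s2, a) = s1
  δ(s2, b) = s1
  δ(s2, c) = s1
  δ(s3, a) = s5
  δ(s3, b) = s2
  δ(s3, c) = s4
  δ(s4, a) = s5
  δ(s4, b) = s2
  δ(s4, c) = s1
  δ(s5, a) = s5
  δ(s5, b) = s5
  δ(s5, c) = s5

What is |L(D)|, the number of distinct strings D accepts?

The useful subgraph on states {s0, s1, s2, s3, s4} is acyclic, so L(D) is finite; the longest accepting path visits 5 useful states, giving maximum string length 4.
Counting accepting paths from s0 by length: 1 of length 0, 1 of length 1, 6 of length 2, 13 of length 3, 6 of length 4. Total 27.

27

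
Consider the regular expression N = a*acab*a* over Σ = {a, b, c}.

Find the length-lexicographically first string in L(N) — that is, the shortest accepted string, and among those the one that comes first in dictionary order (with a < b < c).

By inspection of the expression, no string of length less than 3 matches, and aca is the lexicographically first match of length 3.

aca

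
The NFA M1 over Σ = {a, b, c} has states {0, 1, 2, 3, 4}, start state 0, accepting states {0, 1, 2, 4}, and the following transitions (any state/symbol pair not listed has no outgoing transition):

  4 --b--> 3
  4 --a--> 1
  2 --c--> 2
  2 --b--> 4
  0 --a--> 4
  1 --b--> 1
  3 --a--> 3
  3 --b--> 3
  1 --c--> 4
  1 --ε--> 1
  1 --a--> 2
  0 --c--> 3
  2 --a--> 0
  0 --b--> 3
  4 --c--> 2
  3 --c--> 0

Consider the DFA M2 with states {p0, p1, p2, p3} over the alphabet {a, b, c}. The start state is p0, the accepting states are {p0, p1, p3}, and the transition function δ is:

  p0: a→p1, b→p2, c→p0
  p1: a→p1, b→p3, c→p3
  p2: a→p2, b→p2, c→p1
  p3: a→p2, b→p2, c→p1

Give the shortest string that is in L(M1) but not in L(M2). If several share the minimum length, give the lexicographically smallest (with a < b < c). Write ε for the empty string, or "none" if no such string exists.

aca

The string aca is accepted by M1 but not by M2.
No shorter string lies in the difference, and aca is the lexicographically first length-3 string in L(M1) \ L(M2).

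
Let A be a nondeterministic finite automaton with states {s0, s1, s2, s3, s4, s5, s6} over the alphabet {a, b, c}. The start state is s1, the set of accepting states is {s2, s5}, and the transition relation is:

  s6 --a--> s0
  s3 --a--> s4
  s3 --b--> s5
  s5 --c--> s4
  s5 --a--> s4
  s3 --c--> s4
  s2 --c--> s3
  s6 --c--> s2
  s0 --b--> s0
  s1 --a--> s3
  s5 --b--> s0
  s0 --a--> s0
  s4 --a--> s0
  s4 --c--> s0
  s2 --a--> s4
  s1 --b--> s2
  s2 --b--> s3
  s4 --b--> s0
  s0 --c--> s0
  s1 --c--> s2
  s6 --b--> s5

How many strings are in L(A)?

The useful subgraph on states {s1, s2, s3, s5} is acyclic, so L(A) is finite; the longest accepting path visits 4 useful states, giving maximum string length 3.
Counting accepting paths from s1 by length: 2 of length 1, 1 of length 2, 4 of length 3. Total 7.

7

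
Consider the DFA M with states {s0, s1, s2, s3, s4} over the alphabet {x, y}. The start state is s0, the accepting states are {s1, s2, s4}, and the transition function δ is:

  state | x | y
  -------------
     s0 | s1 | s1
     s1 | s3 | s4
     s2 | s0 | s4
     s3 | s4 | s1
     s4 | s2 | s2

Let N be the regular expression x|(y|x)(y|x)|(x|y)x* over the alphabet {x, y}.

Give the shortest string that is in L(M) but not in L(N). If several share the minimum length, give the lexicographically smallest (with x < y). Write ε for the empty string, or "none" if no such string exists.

xxy

The string xxy is accepted by M but not by N.
No shorter string lies in the difference, and xxy is the lexicographically first length-3 string in L(M) \ L(N).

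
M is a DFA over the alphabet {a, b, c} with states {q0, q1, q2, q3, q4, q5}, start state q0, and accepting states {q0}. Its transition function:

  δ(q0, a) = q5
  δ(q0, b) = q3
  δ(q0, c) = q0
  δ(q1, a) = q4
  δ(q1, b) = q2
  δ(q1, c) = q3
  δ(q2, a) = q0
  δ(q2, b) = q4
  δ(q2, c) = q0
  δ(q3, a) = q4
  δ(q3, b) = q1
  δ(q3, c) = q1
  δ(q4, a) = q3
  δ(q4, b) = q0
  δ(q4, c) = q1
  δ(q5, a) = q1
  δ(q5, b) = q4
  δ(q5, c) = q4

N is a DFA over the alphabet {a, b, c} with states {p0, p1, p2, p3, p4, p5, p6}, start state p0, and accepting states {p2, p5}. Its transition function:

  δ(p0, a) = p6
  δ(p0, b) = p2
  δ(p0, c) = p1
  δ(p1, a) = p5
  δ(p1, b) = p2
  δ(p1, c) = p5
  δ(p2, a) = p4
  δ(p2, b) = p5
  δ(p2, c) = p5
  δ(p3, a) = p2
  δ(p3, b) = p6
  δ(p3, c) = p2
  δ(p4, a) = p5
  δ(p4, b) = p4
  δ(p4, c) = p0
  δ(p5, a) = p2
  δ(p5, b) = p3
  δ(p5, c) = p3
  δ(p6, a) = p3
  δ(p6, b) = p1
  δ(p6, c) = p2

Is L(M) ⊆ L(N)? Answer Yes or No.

No

The empty string ε is in L(M) but not in L(N).
So L(M) ⊄ L(N).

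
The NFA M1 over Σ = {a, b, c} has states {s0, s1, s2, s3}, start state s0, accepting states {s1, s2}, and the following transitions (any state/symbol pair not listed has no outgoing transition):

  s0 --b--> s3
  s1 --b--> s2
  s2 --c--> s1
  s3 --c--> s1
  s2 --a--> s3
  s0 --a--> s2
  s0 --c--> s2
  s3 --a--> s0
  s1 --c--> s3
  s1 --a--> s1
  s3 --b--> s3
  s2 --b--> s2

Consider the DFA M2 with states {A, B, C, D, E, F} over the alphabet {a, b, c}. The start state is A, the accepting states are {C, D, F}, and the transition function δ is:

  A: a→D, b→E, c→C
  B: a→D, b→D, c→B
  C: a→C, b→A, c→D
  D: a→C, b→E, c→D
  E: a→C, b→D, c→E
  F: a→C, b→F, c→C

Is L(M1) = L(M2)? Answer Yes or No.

The string ab is accepted by M1 but rejected by M2.
So L(M1) ≠ L(M2).

No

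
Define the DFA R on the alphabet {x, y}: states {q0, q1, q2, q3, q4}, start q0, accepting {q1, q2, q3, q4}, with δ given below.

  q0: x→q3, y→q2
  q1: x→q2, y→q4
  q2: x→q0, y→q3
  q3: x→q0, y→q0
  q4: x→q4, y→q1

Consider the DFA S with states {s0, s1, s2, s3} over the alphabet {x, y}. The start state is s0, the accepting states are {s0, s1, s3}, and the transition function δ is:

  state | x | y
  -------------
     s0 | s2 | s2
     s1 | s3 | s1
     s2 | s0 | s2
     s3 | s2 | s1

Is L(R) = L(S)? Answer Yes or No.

The string x is accepted by R but rejected by S.
So L(R) ≠ L(S).

No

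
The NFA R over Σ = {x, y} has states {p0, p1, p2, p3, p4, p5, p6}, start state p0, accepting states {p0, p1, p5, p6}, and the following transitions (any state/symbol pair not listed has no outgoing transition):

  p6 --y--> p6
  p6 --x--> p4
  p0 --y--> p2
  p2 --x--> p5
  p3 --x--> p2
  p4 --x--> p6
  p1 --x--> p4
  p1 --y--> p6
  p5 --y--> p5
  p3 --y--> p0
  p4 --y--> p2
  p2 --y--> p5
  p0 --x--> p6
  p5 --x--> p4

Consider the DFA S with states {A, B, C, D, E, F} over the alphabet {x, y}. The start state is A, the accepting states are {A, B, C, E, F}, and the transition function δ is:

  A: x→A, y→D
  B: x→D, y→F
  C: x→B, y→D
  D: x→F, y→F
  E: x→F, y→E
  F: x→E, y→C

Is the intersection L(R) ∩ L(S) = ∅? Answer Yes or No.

The empty string ε is accepted by both R and S.
Hence L(R) ∩ L(S) ≠ ∅.

No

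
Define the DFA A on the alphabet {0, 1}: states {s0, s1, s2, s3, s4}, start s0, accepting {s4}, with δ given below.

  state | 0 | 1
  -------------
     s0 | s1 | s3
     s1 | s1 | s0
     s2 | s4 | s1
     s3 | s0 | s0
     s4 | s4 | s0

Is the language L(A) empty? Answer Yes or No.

The states reachable from the start state are {s0, s1, s3}.
None of the accepting states {s4} is reachable, so no string is accepted and L(A) = ∅.

Yes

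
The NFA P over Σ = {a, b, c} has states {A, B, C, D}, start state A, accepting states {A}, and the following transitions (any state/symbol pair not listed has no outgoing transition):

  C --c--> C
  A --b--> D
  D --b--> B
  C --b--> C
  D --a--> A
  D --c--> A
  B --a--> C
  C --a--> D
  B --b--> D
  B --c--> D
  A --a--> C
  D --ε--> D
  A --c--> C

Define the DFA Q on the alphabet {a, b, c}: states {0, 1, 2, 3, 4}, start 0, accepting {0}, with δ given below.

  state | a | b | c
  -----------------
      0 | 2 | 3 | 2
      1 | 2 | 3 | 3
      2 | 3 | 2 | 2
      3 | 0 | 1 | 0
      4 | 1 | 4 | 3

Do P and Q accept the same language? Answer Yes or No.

Yes

Exploring the product automaton P × Q from the start pair (A, 0), following both machines on each input symbol, reaches 4 state pairs: (A, 0), (C, 2), (D, 3), (B, 1).
P accepts in {A} and Q accepts in {0}. In every reachable pair the two components are either both accepting — (A, 0) — or both non-accepting, so no string is accepted by exactly one of the machines: L(P) \ L(Q) and L(Q) \ L(P) are both empty.
Hence every string is accepted by P iff it is accepted by Q, and the two languages coincide.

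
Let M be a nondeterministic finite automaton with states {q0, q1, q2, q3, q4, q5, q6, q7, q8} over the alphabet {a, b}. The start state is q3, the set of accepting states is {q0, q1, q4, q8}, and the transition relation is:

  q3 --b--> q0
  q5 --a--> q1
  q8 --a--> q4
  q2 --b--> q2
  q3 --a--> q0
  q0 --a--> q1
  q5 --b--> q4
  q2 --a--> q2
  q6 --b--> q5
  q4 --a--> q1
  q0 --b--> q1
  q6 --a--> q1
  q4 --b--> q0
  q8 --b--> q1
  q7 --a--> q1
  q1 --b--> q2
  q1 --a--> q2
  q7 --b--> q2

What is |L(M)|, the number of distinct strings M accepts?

6

The useful subgraph on states {q0, q1, q3} is acyclic, so L(M) is finite; the longest accepting path visits 3 useful states, giving maximum string length 2.
Counting accepting paths from q3 by length: 2 of length 1, 4 of length 2. Total 6.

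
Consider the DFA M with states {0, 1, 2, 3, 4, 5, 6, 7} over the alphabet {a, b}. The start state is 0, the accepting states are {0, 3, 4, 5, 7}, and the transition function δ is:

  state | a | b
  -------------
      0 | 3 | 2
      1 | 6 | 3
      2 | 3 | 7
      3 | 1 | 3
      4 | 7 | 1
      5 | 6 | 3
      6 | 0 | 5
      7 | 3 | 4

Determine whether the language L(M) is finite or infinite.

infinite

State 3 is reachable from the start and can reach an accepting state, and it lies on the cycle 3 → 1 → 3.
Traversing that cycle any number of times yields accepted strings of unbounded length, so the language is infinite.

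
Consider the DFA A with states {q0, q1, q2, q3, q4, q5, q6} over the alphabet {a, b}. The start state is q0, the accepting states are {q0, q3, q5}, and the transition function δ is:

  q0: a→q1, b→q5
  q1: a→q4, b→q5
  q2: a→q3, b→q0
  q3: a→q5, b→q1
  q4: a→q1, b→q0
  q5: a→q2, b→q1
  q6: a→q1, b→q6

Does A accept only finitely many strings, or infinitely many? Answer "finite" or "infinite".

State q0 is reachable from the start and can reach an accepting state, and it lies on the cycle q0 → q1 → q4 → q0.
Traversing that cycle any number of times yields accepted strings of unbounded length, so the language is infinite.

infinite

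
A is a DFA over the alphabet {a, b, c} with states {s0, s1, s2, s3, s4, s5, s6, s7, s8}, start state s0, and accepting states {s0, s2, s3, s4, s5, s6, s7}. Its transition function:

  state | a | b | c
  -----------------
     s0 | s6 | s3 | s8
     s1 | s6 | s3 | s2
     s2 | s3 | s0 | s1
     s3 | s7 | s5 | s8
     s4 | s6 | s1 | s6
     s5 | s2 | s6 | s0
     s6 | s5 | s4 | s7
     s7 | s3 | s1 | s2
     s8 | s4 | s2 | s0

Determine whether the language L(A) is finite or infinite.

State s0 is reachable from the start and can reach an accepting state, and it lies on the cycle s0 → s8 → s0.
Traversing that cycle any number of times yields accepted strings of unbounded length, so the language is infinite.

infinite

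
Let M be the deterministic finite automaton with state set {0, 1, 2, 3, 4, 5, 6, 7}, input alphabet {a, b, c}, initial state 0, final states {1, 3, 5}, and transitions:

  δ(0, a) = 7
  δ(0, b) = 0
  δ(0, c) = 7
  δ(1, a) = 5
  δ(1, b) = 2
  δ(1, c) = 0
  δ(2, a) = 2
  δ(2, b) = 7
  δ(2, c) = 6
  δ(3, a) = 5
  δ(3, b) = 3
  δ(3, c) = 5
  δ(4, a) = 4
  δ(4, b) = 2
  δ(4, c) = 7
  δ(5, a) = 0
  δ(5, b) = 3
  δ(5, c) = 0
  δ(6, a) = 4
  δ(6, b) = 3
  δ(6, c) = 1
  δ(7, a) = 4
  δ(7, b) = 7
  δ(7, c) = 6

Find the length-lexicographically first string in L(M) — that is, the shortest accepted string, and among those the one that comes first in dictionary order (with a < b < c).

acb

A breadth-first search from 0 reaches an accepting state first via the path 0 → 7 → 6 → 3 on input acb.
No string of length < 3 is accepted (BFS exhausts all shorter strings without reaching an accepting state), and acb is the lexicographically least accepting string of length 3.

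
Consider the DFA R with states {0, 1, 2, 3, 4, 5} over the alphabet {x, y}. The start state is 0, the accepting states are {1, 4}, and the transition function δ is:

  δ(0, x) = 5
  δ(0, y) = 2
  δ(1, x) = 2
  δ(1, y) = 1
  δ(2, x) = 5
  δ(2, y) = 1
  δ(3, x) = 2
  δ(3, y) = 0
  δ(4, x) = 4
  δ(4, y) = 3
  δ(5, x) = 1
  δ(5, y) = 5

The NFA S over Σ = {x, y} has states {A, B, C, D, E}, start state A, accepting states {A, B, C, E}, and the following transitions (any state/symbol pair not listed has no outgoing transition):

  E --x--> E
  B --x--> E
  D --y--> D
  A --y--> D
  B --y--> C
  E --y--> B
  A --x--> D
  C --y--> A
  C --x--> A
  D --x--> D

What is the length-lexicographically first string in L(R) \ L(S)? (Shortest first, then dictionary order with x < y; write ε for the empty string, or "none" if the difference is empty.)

xx

The string xx is accepted by R but not by S.
No shorter string lies in the difference, and xx is the lexicographically first length-2 string in L(R) \ L(S).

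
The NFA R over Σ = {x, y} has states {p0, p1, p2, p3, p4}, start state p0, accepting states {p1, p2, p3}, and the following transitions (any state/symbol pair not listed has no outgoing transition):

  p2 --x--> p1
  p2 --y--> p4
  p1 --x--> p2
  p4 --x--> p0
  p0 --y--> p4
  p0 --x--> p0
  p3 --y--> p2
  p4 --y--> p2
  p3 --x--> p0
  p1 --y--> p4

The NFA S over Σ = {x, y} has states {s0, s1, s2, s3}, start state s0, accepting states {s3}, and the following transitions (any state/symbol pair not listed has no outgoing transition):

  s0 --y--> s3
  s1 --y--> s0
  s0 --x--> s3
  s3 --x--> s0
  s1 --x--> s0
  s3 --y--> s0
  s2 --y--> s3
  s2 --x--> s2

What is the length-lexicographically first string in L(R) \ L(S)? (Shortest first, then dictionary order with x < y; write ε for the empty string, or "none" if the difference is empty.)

The string yy is accepted by R but not by S.
No shorter string lies in the difference, and yy is the lexicographically first length-2 string in L(R) \ L(S).

yy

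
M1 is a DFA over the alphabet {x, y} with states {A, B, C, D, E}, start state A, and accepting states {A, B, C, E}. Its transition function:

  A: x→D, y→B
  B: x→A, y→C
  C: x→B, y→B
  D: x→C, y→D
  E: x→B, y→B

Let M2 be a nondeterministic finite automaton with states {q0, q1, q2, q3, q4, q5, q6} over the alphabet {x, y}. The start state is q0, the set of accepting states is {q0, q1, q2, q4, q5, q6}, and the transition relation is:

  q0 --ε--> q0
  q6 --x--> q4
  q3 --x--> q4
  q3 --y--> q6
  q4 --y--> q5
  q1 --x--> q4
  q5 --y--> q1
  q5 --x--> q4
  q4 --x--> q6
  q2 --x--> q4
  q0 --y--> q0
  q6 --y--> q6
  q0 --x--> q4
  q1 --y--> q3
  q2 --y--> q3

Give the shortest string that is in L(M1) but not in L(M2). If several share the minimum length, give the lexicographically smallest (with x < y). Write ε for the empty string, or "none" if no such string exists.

yxyyy

The string yxyyy is accepted by M1 but not by M2.
No shorter string lies in the difference, and yxyyy is the lexicographically first length-5 string in L(M1) \ L(M2).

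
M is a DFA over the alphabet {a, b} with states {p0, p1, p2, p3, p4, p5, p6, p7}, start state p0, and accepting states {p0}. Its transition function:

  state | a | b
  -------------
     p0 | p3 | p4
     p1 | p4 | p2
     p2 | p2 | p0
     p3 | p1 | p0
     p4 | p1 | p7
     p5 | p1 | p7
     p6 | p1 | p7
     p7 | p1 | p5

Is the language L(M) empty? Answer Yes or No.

No

The empty string ε is accepted: the run p0 ends in the accepting state p0.
Since at least one string is accepted, L(M) is not empty.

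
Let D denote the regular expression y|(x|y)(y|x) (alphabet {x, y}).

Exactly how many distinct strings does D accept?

The expression has no Kleene star, so L(D) is finite. Expanding the alternatives gives {y, xx, xy, yx, yy}.
That is 1 of length 1, 4 of length 2: 5 strings in all.

5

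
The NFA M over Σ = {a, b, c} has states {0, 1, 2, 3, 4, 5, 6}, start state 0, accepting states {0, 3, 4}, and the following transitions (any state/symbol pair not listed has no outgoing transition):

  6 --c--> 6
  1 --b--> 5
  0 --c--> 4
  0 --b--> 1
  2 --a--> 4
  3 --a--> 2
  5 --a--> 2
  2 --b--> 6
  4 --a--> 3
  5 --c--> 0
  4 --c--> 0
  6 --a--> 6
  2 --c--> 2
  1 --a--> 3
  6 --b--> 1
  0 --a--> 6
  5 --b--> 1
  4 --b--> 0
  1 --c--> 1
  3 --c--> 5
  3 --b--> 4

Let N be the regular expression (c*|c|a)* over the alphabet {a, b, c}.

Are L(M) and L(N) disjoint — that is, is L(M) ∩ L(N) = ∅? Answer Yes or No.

The empty string ε is accepted by both M and N.
Hence L(M) ∩ L(N) ≠ ∅.

No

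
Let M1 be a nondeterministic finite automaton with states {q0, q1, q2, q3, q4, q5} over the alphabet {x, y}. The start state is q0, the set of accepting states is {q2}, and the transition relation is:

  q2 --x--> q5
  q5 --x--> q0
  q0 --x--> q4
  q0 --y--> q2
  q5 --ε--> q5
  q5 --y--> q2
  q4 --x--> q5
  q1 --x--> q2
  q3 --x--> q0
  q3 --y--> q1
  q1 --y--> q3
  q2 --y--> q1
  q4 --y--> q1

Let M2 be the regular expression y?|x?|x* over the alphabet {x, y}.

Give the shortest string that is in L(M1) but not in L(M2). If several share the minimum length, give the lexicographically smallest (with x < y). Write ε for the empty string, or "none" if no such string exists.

The string xxy is accepted by M1 but not by M2.
No shorter string lies in the difference, and xxy is the lexicographically first length-3 string in L(M1) \ L(M2).

xxy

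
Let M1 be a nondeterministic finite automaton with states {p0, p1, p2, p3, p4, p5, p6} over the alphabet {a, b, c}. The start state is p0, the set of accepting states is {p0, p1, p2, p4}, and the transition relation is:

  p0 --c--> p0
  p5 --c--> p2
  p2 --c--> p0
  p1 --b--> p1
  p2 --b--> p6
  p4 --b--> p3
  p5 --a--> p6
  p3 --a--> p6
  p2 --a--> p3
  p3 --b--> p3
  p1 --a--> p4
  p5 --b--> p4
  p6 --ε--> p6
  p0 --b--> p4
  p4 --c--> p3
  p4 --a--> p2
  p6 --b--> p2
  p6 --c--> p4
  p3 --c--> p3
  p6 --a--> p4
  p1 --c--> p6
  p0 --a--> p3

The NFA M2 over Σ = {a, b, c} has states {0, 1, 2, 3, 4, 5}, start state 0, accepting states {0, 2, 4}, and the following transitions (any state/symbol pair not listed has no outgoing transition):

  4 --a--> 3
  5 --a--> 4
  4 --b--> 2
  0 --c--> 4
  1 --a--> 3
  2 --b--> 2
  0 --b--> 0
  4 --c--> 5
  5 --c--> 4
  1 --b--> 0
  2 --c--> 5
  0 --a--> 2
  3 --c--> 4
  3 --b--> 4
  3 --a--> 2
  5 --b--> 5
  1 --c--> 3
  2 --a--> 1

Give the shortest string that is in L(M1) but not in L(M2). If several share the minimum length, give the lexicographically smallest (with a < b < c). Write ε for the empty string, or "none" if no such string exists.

The string cc is accepted by M1 but not by M2.
No shorter string lies in the difference, and cc is the lexicographically first length-2 string in L(M1) \ L(M2).

cc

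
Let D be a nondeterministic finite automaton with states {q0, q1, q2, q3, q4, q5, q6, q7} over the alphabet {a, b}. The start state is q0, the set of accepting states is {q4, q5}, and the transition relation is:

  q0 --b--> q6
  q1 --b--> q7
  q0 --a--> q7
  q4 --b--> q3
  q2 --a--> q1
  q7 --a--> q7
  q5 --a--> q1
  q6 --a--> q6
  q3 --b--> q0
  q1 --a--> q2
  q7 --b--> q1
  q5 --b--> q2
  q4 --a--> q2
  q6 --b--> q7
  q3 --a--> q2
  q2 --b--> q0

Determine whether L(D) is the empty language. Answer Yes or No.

Yes

The states reachable from the start state are {q0, q1, q2, q6, q7}.
None of the accepting states {q4, q5} is reachable, so no string is accepted and L(D) = ∅.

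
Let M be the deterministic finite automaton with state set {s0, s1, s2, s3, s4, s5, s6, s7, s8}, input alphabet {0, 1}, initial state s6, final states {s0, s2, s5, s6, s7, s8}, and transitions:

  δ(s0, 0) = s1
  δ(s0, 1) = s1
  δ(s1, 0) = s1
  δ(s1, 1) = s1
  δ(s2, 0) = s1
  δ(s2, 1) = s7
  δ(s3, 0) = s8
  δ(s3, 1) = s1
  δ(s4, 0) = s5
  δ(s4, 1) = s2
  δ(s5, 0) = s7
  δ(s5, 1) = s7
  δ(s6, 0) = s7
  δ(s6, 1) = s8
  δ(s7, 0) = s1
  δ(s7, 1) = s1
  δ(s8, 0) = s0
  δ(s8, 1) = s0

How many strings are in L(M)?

The useful subgraph on states {s0, s6, s7, s8} is acyclic, so L(M) is finite; the longest accepting path visits 3 useful states, giving maximum string length 2.
Counting accepting paths from s6 by length: 1 of length 0, 2 of length 1, 2 of length 2. Total 5.

5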